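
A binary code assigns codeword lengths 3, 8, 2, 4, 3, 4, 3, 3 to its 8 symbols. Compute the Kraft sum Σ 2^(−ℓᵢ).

0.87890625

With common denominator 2^8 = 256: Σ 2^(−ℓᵢ) = 32/256 + 1/256 + 64/256 + 16/256 + 32/256 + 16/256 + 32/256 + 32/256 = 225/256 = 0.87890625.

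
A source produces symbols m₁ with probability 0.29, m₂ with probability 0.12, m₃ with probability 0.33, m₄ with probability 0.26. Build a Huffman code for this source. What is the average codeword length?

Repeatedly combine the two least-probable nodes; the expected code length is the sum of the merged weights.
merge 3/25 + 13/50 → 19/50
merge 29/100 + 33/100 → 31/50
merge 19/50 + 31/50 → 1
L = 19/50 + 31/50 + 1 = 2 bits/symbol.

2 bits/symbol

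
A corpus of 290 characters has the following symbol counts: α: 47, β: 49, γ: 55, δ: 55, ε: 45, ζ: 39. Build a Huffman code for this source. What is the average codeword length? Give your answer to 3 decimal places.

2.621 bits/symbol

Probabilities are the counts divided by 290.
Repeatedly combine the two least-probable nodes; the expected code length is the sum of the merged weights.
merge 39/290 + 9/58 → 42/145
merge 47/290 + 49/290 → 48/145
merge 11/58 + 11/58 → 11/29
merge 42/145 + 48/145 → 18/29
merge 11/29 + 18/29 → 1
L = 42/145 + 48/145 + 11/29 + 18/29 + 1 = 76/29 ≈ 2.621 bits/symbol.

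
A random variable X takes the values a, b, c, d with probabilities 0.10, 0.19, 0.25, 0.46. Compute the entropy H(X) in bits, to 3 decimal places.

H = −Σ pᵢ log₂ pᵢ.
−0.10·log₂(0.10) = 0.3322
−0.19·log₂(0.19) = 0.4552
−0.25·log₂(0.25) = 0.5000
−0.46·log₂(0.46) = 0.5153
Sum ≈ 1.8028 → 1.803 bits.

1.803 bits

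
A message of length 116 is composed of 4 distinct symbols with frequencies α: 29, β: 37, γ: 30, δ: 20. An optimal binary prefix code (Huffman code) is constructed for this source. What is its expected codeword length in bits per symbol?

2 bits/symbol

Probabilities are the counts divided by 116.
Repeatedly combine the two least-probable nodes; the expected code length is the sum of the merged weights.
merge 5/29 + 1/4 → 49/116
merge 15/58 + 37/116 → 67/116
merge 49/116 + 67/116 → 1
L = 49/116 + 67/116 + 1 = 2 bits/symbol.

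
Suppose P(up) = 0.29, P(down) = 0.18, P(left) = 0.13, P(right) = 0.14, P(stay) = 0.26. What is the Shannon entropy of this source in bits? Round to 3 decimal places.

2.248 bits

H = −Σ pᵢ log₂ pᵢ.
−0.29·log₂(0.29) = 0.5179
−0.18·log₂(0.18) = 0.4453
−0.13·log₂(0.13) = 0.3826
−0.14·log₂(0.14) = 0.3971
−0.26·log₂(0.26) = 0.5053
Sum ≈ 2.2483 → 2.248 bits.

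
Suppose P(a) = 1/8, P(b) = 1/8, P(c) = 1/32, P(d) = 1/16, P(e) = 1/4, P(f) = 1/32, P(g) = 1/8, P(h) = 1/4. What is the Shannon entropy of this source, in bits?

Each probability is a power of 1/2, so log₂(1/p) is an integer.
H = Σ p·log₂(1/p) = 1/8·3 + 1/8·3 + 1/32·5 + 1/16·4 + 1/4·2 + 1/32·5 + 1/8·3 + 1/4·2 = 2.6875 bits.

2.6875 bits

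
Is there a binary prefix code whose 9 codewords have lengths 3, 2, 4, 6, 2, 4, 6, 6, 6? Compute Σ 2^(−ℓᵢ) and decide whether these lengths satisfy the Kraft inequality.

0.8125; yes

With common denominator 2^6 = 64: Σ 2^(−ℓᵢ) = 8/64 + 16/64 + 4/64 + 1/64 + 16/64 + 4/64 + 1/64 + 1/64 + 1/64 = 52/64 = 0.8125.
Kraft's inequality requires Σ ≤ 1; here Σ = 0.8125 ≤ 1, so such a prefix code exists.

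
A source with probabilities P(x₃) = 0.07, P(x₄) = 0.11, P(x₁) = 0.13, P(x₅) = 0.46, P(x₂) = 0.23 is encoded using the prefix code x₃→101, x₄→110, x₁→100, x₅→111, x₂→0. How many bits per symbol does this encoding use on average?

L̄ = Σ pᵢ·ℓᵢ = 0.07·3 + 0.11·3 + 0.13·3 + 0.46·3 + 0.23·1 = 2.54 bits/symbol.

2.54 bits/symbol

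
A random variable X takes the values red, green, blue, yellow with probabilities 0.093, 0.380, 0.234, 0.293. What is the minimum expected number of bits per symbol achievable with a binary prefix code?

Repeatedly combine the two least-probable nodes; the expected code length is the sum of the merged weights.
merge 93/1000 + 117/500 → 327/1000
merge 293/1000 + 327/1000 → 31/50
merge 19/50 + 31/50 → 1
L = 327/1000 + 31/50 + 1 = 1947/1000 = 1.947 bits/symbol.

1.947 bits/symbol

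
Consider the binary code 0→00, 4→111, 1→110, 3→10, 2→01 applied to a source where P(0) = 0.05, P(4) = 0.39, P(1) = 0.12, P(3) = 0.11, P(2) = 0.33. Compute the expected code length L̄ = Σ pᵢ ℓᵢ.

L̄ = Σ pᵢ·ℓᵢ = 0.05·2 + 0.39·3 + 0.12·3 + 0.11·2 + 0.33·2 = 2.51 bits/symbol.

2.51 bits/symbol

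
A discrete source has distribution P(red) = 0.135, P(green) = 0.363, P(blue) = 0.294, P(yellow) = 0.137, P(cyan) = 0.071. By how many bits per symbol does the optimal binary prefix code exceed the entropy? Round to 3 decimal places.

0.082 bits

Entropy H = −Σ p log₂ p ≈ 2.1038 bits.
Huffman merges: 71/1000+27/200→103/500; 137/1000+103/500→343/1000; 147/500+343/1000→637/1000; 363/1000+637/1000→1. L = 1093/500 ≈ 2.1860.
L − H = 2.1860 − 2.1038 = 0.082 bits.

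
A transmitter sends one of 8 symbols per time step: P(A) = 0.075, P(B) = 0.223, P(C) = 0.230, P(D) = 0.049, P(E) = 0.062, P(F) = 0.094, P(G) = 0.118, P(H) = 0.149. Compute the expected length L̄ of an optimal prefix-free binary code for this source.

2.827 bits/symbol

Repeatedly combine the two least-probable nodes; the expected code length is the sum of the merged weights.
merge 49/1000 + 31/500 → 111/1000
merge 3/40 + 47/500 → 169/1000
merge 111/1000 + 59/500 → 229/1000
merge 149/1000 + 169/1000 → 159/500
merge 223/1000 + 229/1000 → 113/250
merge 23/100 + 159/500 → 137/250
merge 113/250 + 137/250 → 1
L = 111/1000 + 169/1000 + 229/1000 + 159/500 + 113/250 + 137/250 + 1 = 2827/1000 = 2.827 bits/symbol.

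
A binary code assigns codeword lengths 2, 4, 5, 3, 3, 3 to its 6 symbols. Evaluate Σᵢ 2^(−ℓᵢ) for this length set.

0.71875

With common denominator 2^5 = 32: Σ 2^(−ℓᵢ) = 8/32 + 2/32 + 1/32 + 4/32 + 4/32 + 4/32 = 23/32 = 0.71875.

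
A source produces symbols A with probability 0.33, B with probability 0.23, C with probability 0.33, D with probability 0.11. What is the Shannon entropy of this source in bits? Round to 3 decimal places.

H = −Σ pᵢ log₂ pᵢ.
−0.33·log₂(0.33) = 0.5278
−0.23·log₂(0.23) = 0.4877
−0.33·log₂(0.33) = 0.5278
−0.11·log₂(0.11) = 0.3503
Sum ≈ 1.8936 → 1.894 bits.

1.894 bits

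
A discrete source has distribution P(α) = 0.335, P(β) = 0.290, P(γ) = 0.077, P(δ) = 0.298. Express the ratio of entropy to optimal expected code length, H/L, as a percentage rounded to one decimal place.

Entropy H = −Σ p log₂ p ≈ 1.8518 bits.
Huffman merges: 77/1000+29/100→367/1000; 149/500+67/200→633/1000; 367/1000+633/1000→1. L = 2 ≈ 2.0000.
Efficiency = H/L = 1.8518/2.0000 = 92.6%.

92.6%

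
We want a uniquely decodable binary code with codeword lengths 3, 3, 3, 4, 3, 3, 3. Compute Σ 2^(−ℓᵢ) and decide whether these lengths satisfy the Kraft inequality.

0.8125; yes

With common denominator 2^4 = 16: Σ 2^(−ℓᵢ) = 2/16 + 2/16 + 2/16 + 1/16 + 2/16 + 2/16 + 2/16 = 13/16 = 0.8125.
Kraft's inequality requires Σ ≤ 1; here Σ = 0.8125 ≤ 1, so such a prefix code exists.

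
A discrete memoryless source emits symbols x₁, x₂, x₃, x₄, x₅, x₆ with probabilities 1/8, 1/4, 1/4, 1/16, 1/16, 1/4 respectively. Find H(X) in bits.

Each probability is a power of 1/2, so log₂(1/p) is an integer.
H = Σ p·log₂(1/p) = 1/8·3 + 1/4·2 + 1/4·2 + 1/16·4 + 1/16·4 + 1/4·2 = 2.375 bits.

2.375 bits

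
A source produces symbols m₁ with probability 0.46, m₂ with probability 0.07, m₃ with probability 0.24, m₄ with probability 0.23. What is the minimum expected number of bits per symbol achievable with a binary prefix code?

1.84 bits/symbol

Repeatedly combine the two least-probable nodes; the expected code length is the sum of the merged weights.
merge 7/100 + 23/100 → 3/10
merge 6/25 + 3/10 → 27/50
merge 23/50 + 27/50 → 1
L = 3/10 + 27/50 + 1 = 46/25 = 1.84 bits/symbol.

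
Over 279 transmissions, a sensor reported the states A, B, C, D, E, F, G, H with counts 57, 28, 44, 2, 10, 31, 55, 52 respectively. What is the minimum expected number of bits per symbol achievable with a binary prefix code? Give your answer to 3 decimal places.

2.785 bits/symbol

Probabilities are the counts divided by 279.
Repeatedly combine the two least-probable nodes; the expected code length is the sum of the merged weights.
merge 2/279 + 10/279 → 4/93
merge 4/93 + 28/279 → 40/279
merge 1/9 + 40/279 → 71/279
merge 44/279 + 52/279 → 32/93
merge 55/279 + 19/93 → 112/279
merge 71/279 + 32/93 → 167/279
merge 112/279 + 167/279 → 1
L = 4/93 + 40/279 + 71/279 + 32/93 + 112/279 + 167/279 + 1 = 259/93 ≈ 2.785 bits/symbol.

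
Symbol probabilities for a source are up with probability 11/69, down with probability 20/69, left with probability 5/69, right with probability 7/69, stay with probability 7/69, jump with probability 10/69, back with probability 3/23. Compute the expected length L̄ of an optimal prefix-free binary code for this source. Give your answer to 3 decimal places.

Repeatedly combine the two least-probable nodes; the expected code length is the sum of the merged weights.
merge 5/69 + 7/69 → 4/23
merge 7/69 + 3/23 → 16/69
merge 10/69 + 11/69 → 7/23
merge 4/23 + 16/69 → 28/69
merge 20/69 + 7/23 → 41/69
merge 28/69 + 41/69 → 1
L = 4/23 + 16/69 + 7/23 + 28/69 + 41/69 + 1 = 187/69 ≈ 2.710 bits/symbol.

2.710 bits/symbol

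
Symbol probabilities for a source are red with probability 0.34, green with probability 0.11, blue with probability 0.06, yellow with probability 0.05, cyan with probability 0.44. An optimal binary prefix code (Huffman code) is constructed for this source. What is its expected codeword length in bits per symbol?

1.89 bits/symbol

Repeatedly combine the two least-probable nodes; the expected code length is the sum of the merged weights.
merge 1/20 + 3/50 → 11/100
merge 11/100 + 11/100 → 11/50
merge 11/50 + 17/50 → 14/25
merge 11/25 + 14/25 → 1
L = 11/100 + 11/50 + 14/25 + 1 = 189/100 = 1.89 bits/symbol.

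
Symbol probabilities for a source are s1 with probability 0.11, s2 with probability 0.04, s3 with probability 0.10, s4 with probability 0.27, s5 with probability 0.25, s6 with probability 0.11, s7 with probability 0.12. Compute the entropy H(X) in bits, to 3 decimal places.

H = −Σ pᵢ log₂ pᵢ.
−0.11·log₂(0.11) = 0.3503
−0.04·log₂(0.04) = 0.1858
−0.10·log₂(0.10) = 0.3322
−0.27·log₂(0.27) = 0.5100
−0.25·log₂(0.25) = 0.5000
−0.11·log₂(0.11) = 0.3503
−0.12·log₂(0.12) = 0.3671
Sum ≈ 2.5956 → 2.596 bits.

2.596 bits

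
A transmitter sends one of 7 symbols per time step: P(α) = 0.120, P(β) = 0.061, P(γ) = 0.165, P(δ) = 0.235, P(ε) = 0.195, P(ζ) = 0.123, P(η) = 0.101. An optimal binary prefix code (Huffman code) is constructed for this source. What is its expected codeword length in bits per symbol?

Repeatedly combine the two least-probable nodes; the expected code length is the sum of the merged weights.
merge 61/1000 + 101/1000 → 81/500
merge 3/25 + 123/1000 → 243/1000
merge 81/500 + 33/200 → 327/1000
merge 39/200 + 47/200 → 43/100
merge 243/1000 + 327/1000 → 57/100
merge 43/100 + 57/100 → 1
L = 81/500 + 243/1000 + 327/1000 + 43/100 + 57/100 + 1 = 683/250 = 2.732 bits/symbol.

2.732 bits/symbol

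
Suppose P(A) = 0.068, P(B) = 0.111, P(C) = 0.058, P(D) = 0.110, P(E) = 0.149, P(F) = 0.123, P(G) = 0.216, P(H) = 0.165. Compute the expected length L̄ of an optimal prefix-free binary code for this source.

2.91 bits/symbol

Repeatedly combine the two least-probable nodes; the expected code length is the sum of the merged weights.
merge 29/500 + 17/250 → 63/500
merge 11/100 + 111/1000 → 221/1000
merge 123/1000 + 63/500 → 249/1000
merge 149/1000 + 33/200 → 157/500
merge 27/125 + 221/1000 → 437/1000
merge 249/1000 + 157/500 → 563/1000
merge 437/1000 + 563/1000 → 1
L = 63/500 + 221/1000 + 249/1000 + 157/500 + 437/1000 + 563/1000 + 1 = 291/100 = 2.91 bits/symbol.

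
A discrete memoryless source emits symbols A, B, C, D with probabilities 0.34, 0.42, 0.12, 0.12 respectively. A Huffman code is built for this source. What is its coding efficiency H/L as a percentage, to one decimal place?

Entropy H = −Σ p log₂ p ≈ 1.7890 bits.
Huffman merges: 3/25+3/25→6/25; 6/25+17/50→29/50; 21/50+29/50→1. L = 91/50 ≈ 1.8200.
Efficiency = H/L = 1.7890/1.8200 = 98.3%.

98.3%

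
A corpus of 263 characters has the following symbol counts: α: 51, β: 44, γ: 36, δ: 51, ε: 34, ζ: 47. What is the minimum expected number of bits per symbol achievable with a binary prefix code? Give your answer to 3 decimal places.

Probabilities are the counts divided by 263.
Repeatedly combine the two least-probable nodes; the expected code length is the sum of the merged weights.
merge 34/263 + 36/263 → 70/263
merge 44/263 + 47/263 → 91/263
merge 51/263 + 51/263 → 102/263
merge 70/263 + 91/263 → 161/263
merge 102/263 + 161/263 → 1
L = 70/263 + 91/263 + 102/263 + 161/263 + 1 = 687/263 ≈ 2.612 bits/symbol.

2.612 bits/symbol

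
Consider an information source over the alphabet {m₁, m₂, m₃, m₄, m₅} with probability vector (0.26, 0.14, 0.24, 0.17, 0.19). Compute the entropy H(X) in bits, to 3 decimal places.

2.286 bits

H = −Σ pᵢ log₂ pᵢ.
−0.26·log₂(0.26) = 0.5053
−0.14·log₂(0.14) = 0.3971
−0.24·log₂(0.24) = 0.4941
−0.17·log₂(0.17) = 0.4346
−0.19·log₂(0.19) = 0.4552
Sum ≈ 2.2863 → 2.286 bits.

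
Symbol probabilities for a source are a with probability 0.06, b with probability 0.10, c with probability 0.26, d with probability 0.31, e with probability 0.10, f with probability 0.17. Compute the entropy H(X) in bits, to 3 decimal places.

2.372 bits

H = −Σ pᵢ log₂ pᵢ.
−0.06·log₂(0.06) = 0.2435
−0.10·log₂(0.10) = 0.3322
−0.26·log₂(0.26) = 0.5053
−0.31·log₂(0.31) = 0.5238
−0.10·log₂(0.10) = 0.3322
−0.17·log₂(0.17) = 0.4346
Sum ≈ 2.3716 → 2.372 bits.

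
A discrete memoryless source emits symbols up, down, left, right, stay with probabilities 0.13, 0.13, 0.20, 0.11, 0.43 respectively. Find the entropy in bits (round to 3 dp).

H = −Σ pᵢ log₂ pᵢ.
−0.13·log₂(0.13) = 0.3826
−0.13·log₂(0.13) = 0.3826
−0.20·log₂(0.20) = 0.4644
−0.11·log₂(0.11) = 0.3503
−0.43·log₂(0.43) = 0.5236
Sum ≈ 2.1035 → 2.104 bits.

2.104 bits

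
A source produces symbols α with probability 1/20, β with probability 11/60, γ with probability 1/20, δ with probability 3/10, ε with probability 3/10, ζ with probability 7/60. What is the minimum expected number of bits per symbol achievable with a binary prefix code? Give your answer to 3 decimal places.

2.317 bits/symbol

Repeatedly combine the two least-probable nodes; the expected code length is the sum of the merged weights.
merge 1/20 + 1/20 → 1/10
merge 1/10 + 7/60 → 13/60
merge 11/60 + 13/60 → 2/5
merge 3/10 + 3/10 → 3/5
merge 2/5 + 3/5 → 1
L = 1/10 + 13/60 + 2/5 + 3/5 + 1 = 139/60 ≈ 2.317 bits/symbol.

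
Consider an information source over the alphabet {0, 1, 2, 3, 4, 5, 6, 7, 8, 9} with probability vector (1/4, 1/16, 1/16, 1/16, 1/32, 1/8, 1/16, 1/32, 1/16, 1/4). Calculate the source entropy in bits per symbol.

2.9375 bits

Each probability is a power of 1/2, so log₂(1/p) is an integer.
H = Σ p·log₂(1/p) = 1/4·2 + 1/16·4 + 1/16·4 + 1/16·4 + 1/32·5 + 1/8·3 + 1/16·4 + 1/32·5 + 1/16·4 + 1/4·2 = 2.9375 bits.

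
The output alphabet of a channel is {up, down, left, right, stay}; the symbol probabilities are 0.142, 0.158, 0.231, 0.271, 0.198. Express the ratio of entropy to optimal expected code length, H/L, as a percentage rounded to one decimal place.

99.2%

Entropy H = −Σ p log₂ p ≈ 2.2819 bits.
Huffman merges: 71/500+79/500→3/10; 99/500+231/1000→429/1000; 271/1000+3/10→571/1000; 429/1000+571/1000→1. L = 23/10 ≈ 2.3000.
Efficiency = H/L = 2.2819/2.3000 = 99.2%.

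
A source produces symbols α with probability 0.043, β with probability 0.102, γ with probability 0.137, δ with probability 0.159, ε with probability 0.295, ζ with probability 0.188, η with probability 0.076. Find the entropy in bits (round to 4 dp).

H = −Σ pᵢ log₂ pᵢ.
−0.043·log₂(0.043) = 0.1952
−0.102·log₂(0.102) = 0.3359
−0.137·log₂(0.137) = 0.3929
−0.159·log₂(0.159) = 0.4218
−0.295·log₂(0.295) = 0.5196
−0.188·log₂(0.188) = 0.4533
−0.076·log₂(0.076) = 0.2826
Sum ≈ 2.6012 → 2.6012 bits.

2.6012 bits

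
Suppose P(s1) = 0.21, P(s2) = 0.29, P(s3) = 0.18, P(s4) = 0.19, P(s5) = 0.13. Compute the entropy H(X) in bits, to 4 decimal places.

H = −Σ pᵢ log₂ pᵢ.
−0.21·log₂(0.21) = 0.4728
−0.29·log₂(0.29) = 0.5179
−0.18·log₂(0.18) = 0.4453
−0.19·log₂(0.19) = 0.4552
−0.13·log₂(0.13) = 0.3826
Sum ≈ 2.2739 → 2.2739 bits.

2.2739 bits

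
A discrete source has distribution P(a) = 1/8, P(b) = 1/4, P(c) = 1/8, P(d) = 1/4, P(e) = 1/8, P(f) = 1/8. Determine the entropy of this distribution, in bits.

2.5 bits

Each probability is a power of 1/2, so log₂(1/p) is an integer.
H = Σ p·log₂(1/p) = 1/8·3 + 1/4·2 + 1/8·3 + 1/4·2 + 1/8·3 + 1/8·3 = 2.5 bits.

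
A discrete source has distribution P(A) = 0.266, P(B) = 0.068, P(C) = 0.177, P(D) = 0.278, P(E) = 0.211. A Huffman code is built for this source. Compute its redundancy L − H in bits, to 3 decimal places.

0.044 bits

Entropy H = −Σ p log₂ p ≈ 2.2011 bits.
Huffman merges: 17/250+177/1000→49/200; 211/1000+49/200→57/125; 133/500+139/500→68/125; 57/125+68/125→1. L = 449/200 ≈ 2.2450.
L − H = 2.2450 − 2.2011 = 0.044 bits.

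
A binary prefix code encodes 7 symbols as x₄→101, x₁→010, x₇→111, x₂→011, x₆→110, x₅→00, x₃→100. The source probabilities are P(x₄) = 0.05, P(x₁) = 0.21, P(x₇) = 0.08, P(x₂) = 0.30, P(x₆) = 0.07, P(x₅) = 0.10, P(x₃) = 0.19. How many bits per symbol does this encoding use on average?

L̄ = Σ pᵢ·ℓᵢ = 0.05·3 + 0.21·3 + 0.08·3 + 0.30·3 + 0.07·3 + 0.10·2 + 0.19·3 = 2.9 bits/symbol.

2.9 bits/symbol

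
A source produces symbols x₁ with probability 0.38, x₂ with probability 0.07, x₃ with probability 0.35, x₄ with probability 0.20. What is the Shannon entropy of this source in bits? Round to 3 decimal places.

1.793 bits

H = −Σ pᵢ log₂ pᵢ.
−0.38·log₂(0.38) = 0.5305
−0.07·log₂(0.07) = 0.2686
−0.35·log₂(0.35) = 0.5301
−0.20·log₂(0.20) = 0.4644
Sum ≈ 1.7935 → 1.793 bits.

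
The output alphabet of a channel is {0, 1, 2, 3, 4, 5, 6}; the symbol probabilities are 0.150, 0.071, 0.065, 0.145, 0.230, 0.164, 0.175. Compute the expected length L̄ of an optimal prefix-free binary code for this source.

2.731 bits/symbol

Repeatedly combine the two least-probable nodes; the expected code length is the sum of the merged weights.
merge 13/200 + 71/1000 → 17/125
merge 17/125 + 29/200 → 281/1000
merge 3/20 + 41/250 → 157/500
merge 7/40 + 23/100 → 81/200
merge 281/1000 + 157/500 → 119/200
merge 81/200 + 119/200 → 1
L = 17/125 + 281/1000 + 157/500 + 81/200 + 119/200 + 1 = 2731/1000 = 2.731 bits/symbol.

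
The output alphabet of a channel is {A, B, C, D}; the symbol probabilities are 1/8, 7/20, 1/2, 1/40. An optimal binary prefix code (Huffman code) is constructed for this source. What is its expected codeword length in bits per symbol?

Repeatedly combine the two least-probable nodes; the expected code length is the sum of the merged weights.
merge 1/40 + 1/8 → 3/20
merge 3/20 + 7/20 → 1/2
merge 1/2 + 1/2 → 1
L = 3/20 + 1/2 + 1 = 33/20 = 1.65 bits/symbol.

1.65 bits/symbol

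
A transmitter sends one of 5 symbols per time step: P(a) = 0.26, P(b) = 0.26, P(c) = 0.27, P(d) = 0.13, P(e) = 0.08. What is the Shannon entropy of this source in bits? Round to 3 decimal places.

2.195 bits

H = −Σ pᵢ log₂ pᵢ.
−0.26·log₂(0.26) = 0.5053
−0.26·log₂(0.26) = 0.5053
−0.27·log₂(0.27) = 0.5100
−0.13·log₂(0.13) = 0.3826
−0.08·log₂(0.08) = 0.2915
Sum ≈ 2.1948 → 2.195 bits.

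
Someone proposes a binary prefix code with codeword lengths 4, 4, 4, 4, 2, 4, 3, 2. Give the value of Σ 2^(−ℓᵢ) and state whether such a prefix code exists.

0.9375; yes

With common denominator 2^4 = 16: Σ 2^(−ℓᵢ) = 1/16 + 1/16 + 1/16 + 1/16 + 4/16 + 1/16 + 2/16 + 4/16 = 15/16 = 0.9375.
Kraft's inequality requires Σ ≤ 1; here Σ = 0.9375 ≤ 1, so such a prefix code exists.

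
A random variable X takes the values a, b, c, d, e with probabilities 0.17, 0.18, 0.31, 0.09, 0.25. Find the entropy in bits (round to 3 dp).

H = −Σ pᵢ log₂ pᵢ.
−0.17·log₂(0.17) = 0.4346
−0.18·log₂(0.18) = 0.4453
−0.31·log₂(0.31) = 0.5238
−0.09·log₂(0.09) = 0.3127
−0.25·log₂(0.25) = 0.5000
Sum ≈ 2.2163 → 2.216 bits.

2.216 bits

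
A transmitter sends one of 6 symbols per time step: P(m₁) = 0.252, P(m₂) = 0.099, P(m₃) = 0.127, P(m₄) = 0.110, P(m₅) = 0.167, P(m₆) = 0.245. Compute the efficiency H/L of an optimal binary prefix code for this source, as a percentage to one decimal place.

99.4%

Entropy H = −Σ p log₂ p ≈ 2.4881 bits.
Huffman merges: 99/1000+11/100→209/1000; 127/1000+167/1000→147/500; 209/1000+49/200→227/500; 63/250+147/500→273/500; 227/500+273/500→1. L = 2503/1000 ≈ 2.5030.
Efficiency = H/L = 2.4881/2.5030 = 99.4%.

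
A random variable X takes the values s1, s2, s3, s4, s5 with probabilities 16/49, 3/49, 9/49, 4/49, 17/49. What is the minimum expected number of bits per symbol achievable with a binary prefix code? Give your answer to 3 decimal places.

2.122 bits/symbol

Repeatedly combine the two least-probable nodes; the expected code length is the sum of the merged weights.
merge 3/49 + 4/49 → 1/7
merge 1/7 + 9/49 → 16/49
merge 16/49 + 16/49 → 32/49
merge 17/49 + 32/49 → 1
L = 1/7 + 16/49 + 32/49 + 1 = 104/49 ≈ 2.122 bits/symbol.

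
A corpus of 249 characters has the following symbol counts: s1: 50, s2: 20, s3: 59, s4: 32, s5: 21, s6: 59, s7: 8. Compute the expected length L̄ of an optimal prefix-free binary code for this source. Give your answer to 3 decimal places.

Probabilities are the counts divided by 249.
Repeatedly combine the two least-probable nodes; the expected code length is the sum of the merged weights.
merge 8/249 + 20/249 → 28/249
merge 7/83 + 28/249 → 49/249
merge 32/249 + 49/249 → 27/83
merge 50/249 + 59/249 → 109/249
merge 59/249 + 27/83 → 140/249
merge 109/249 + 140/249 → 1
L = 28/249 + 49/249 + 27/83 + 109/249 + 140/249 + 1 = 656/249 ≈ 2.635 bits/symbol.

2.635 bits/symbol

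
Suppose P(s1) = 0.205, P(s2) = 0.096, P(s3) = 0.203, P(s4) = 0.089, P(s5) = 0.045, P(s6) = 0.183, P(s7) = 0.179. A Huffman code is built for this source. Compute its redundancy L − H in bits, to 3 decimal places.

Entropy H = −Σ p log₂ p ≈ 2.6648 bits.
Huffman merges: 9/200+89/1000→67/500; 12/125+67/500→23/100; 179/1000+183/1000→181/500; 203/1000+41/200→51/125; 23/100+181/500→74/125; 51/125+74/125→1. L = 1363/500 ≈ 2.7260.
L − H = 2.7260 − 2.6648 = 0.061 bits.

0.061 bits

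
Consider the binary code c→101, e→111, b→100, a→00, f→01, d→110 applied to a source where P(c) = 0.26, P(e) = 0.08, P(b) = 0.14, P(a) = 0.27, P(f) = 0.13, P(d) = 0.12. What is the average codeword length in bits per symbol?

L̄ = Σ pᵢ·ℓᵢ = 0.26·3 + 0.08·3 + 0.14·3 + 0.27·2 + 0.13·2 + 0.12·3 = 2.6 bits/symbol.

2.6 bits/symbol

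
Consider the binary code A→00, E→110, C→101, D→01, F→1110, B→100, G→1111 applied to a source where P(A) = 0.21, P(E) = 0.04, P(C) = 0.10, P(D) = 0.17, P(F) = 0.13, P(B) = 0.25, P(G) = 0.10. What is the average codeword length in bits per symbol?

L̄ = Σ pᵢ·ℓᵢ = 0.21·2 + 0.04·3 + 0.10·3 + 0.17·2 + 0.13·4 + 0.25·3 + 0.10·4 = 2.85 bits/symbol.

2.85 bits/symbol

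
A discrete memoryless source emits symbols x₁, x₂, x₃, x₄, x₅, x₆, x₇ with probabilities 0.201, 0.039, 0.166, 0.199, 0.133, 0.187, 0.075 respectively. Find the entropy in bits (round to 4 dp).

H = −Σ pᵢ log₂ pᵢ.
−0.201·log₂(0.201) = 0.4653
−0.039·log₂(0.039) = 0.1825
−0.166·log₂(0.166) = 0.4301
−0.199·log₂(0.199) = 0.4635
−0.133·log₂(0.133) = 0.3871
−0.187·log₂(0.187) = 0.4523
−0.075·log₂(0.075) = 0.2803
Sum ≈ 2.6611 → 2.6611 bits.

2.6611 bits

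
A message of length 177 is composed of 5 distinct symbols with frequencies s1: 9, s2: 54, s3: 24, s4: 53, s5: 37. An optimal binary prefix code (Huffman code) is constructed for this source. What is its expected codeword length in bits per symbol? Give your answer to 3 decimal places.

2.186 bits/symbol

Probabilities are the counts divided by 177.
Repeatedly combine the two least-probable nodes; the expected code length is the sum of the merged weights.
merge 3/59 + 8/59 → 11/59
merge 11/59 + 37/177 → 70/177
merge 53/177 + 18/59 → 107/177
merge 70/177 + 107/177 → 1
L = 11/59 + 70/177 + 107/177 + 1 = 129/59 ≈ 2.186 bits/symbol.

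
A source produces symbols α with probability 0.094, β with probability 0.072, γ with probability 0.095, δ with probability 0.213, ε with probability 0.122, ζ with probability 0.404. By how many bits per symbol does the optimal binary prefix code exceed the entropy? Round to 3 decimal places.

0.068 bits

Entropy H = −Σ p log₂ p ≈ 2.2903 bits.
Huffman merges: 9/125+47/500→83/500; 19/200+61/500→217/1000; 83/500+213/1000→379/1000; 217/1000+379/1000→149/250; 101/250+149/250→1. L = 1179/500 ≈ 2.3580.
L − H = 2.3580 − 2.2903 = 0.068 bits.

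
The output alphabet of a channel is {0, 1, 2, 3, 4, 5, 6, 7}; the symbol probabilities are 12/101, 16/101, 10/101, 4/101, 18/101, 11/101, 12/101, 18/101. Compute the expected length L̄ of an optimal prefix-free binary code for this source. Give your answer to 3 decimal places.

2.960 bits/symbol

Repeatedly combine the two least-probable nodes; the expected code length is the sum of the merged weights.
merge 4/101 + 10/101 → 14/101
merge 11/101 + 12/101 → 23/101
merge 12/101 + 14/101 → 26/101
merge 16/101 + 18/101 → 34/101
merge 18/101 + 23/101 → 41/101
merge 26/101 + 34/101 → 60/101
merge 41/101 + 60/101 → 1
L = 14/101 + 23/101 + 26/101 + 34/101 + 41/101 + 60/101 + 1 = 299/101 ≈ 2.960 bits/symbol.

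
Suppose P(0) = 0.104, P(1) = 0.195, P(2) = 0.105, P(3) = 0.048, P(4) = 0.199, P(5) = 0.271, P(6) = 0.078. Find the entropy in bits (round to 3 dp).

H = −Σ pᵢ log₂ pᵢ.
−0.104·log₂(0.104) = 0.3396
−0.195·log₂(0.195) = 0.4599
−0.105·log₂(0.105) = 0.3414
−0.048·log₂(0.048) = 0.2103
−0.199·log₂(0.199) = 0.4635
−0.271·log₂(0.271) = 0.5105
−0.078·log₂(0.078) = 0.2871
Sum ≈ 2.6122 → 2.612 bits.

2.612 bits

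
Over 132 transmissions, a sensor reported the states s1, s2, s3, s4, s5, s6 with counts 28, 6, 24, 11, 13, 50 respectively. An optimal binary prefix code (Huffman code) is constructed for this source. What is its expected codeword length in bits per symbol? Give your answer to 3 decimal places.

2.356 bits/symbol

Probabilities are the counts divided by 132.
Repeatedly combine the two least-probable nodes; the expected code length is the sum of the merged weights.
merge 1/22 + 1/12 → 17/132
merge 13/132 + 17/132 → 5/22
merge 2/11 + 7/33 → 13/33
merge 5/22 + 25/66 → 20/33
merge 13/33 + 20/33 → 1
L = 17/132 + 5/22 + 13/33 + 20/33 + 1 = 311/132 ≈ 2.356 bits/symbol.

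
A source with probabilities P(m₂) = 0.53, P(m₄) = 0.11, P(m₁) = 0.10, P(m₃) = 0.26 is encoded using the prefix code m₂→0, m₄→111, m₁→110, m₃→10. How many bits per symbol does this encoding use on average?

1.68 bits/symbol

L̄ = Σ pᵢ·ℓᵢ = 0.53·1 + 0.11·3 + 0.10·3 + 0.26·2 = 1.68 bits/symbol.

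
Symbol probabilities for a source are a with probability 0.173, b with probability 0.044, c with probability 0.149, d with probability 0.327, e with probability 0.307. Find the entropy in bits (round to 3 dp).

2.096 bits

H = −Σ pᵢ log₂ pᵢ.
−0.173·log₂(0.173) = 0.4379
−0.044·log₂(0.044) = 0.1983
−0.149·log₂(0.149) = 0.4092
−0.327·log₂(0.327) = 0.5273
−0.307·log₂(0.307) = 0.5230
Sum ≈ 2.0958 → 2.096 bits.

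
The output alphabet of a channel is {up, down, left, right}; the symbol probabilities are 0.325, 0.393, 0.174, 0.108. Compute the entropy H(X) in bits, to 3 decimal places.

1.842 bits

H = −Σ pᵢ log₂ pᵢ.
−0.325·log₂(0.325) = 0.5270
−0.393·log₂(0.393) = 0.5295
−0.174·log₂(0.174) = 0.4390
−0.108·log₂(0.108) = 0.3468
Sum ≈ 1.8423 → 1.842 bits.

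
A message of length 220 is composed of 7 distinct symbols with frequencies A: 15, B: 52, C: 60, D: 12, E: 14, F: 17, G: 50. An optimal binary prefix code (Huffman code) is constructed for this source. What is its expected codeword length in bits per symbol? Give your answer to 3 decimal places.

Probabilities are the counts divided by 220.
Repeatedly combine the two least-probable nodes; the expected code length is the sum of the merged weights.
merge 3/55 + 7/110 → 13/110
merge 3/44 + 17/220 → 8/55
merge 13/110 + 8/55 → 29/110
merge 5/22 + 13/55 → 51/110
merge 29/110 + 3/11 → 59/110
merge 51/110 + 59/110 → 1
L = 13/110 + 8/55 + 29/110 + 51/110 + 59/110 + 1 = 139/55 ≈ 2.527 bits/symbol.

2.527 bits/symbol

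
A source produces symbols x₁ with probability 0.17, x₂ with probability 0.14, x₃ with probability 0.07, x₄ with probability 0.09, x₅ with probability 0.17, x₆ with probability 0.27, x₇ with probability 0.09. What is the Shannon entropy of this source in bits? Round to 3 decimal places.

2.670 bits

H = −Σ pᵢ log₂ pᵢ.
−0.17·log₂(0.17) = 0.4346
−0.14·log₂(0.14) = 0.3971
−0.07·log₂(0.07) = 0.2686
−0.09·log₂(0.09) = 0.3127
−0.17·log₂(0.17) = 0.4346
−0.27·log₂(0.27) = 0.5100
−0.09·log₂(0.09) = 0.3127
Sum ≈ 2.6702 → 2.670 bits.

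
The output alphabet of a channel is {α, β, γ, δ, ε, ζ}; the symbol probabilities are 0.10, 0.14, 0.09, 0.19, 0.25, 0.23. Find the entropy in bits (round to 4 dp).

2.4849 bits

H = −Σ pᵢ log₂ pᵢ.
−0.10·log₂(0.10) = 0.3322
−0.14·log₂(0.14) = 0.3971
−0.09·log₂(0.09) = 0.3127
−0.19·log₂(0.19) = 0.4552
−0.25·log₂(0.25) = 0.5000
−0.23·log₂(0.23) = 0.4877
Sum ≈ 2.4849 → 2.4849 bits.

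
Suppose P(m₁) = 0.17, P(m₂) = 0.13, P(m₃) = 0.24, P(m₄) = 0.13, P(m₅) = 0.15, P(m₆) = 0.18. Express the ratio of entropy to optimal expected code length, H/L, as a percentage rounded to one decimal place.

Entropy H = −Σ p log₂ p ≈ 2.5499 bits.
Huffman merges: 13/100+13/100→13/50; 3/20+17/100→8/25; 9/50+6/25→21/50; 13/50+8/25→29/50; 21/50+29/50→1. L = 129/50 ≈ 2.5800.
Efficiency = H/L = 2.5499/2.5800 = 98.8%.

98.8%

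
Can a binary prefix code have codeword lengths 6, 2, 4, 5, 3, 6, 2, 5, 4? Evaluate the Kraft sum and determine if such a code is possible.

0.84375; yes

With common denominator 2^6 = 64: Σ 2^(−ℓᵢ) = 1/64 + 16/64 + 4/64 + 2/64 + 8/64 + 1/64 + 16/64 + 2/64 + 4/64 = 54/64 = 0.84375.
Kraft's inequality requires Σ ≤ 1; here Σ = 0.84375 ≤ 1, so such a prefix code exists.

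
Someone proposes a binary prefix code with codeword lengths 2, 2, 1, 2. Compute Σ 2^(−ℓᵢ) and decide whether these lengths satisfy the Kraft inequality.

1.25; no

With common denominator 2^2 = 4: Σ 2^(−ℓᵢ) = 1/4 + 1/4 + 2/4 + 1/4 = 5/4 = 1.25.
Kraft's inequality requires Σ ≤ 1; here Σ = 1.25 > 1, so no such prefix code exists.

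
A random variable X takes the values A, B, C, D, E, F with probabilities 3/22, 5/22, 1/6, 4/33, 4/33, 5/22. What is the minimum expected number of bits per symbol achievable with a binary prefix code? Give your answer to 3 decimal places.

Repeatedly combine the two least-probable nodes; the expected code length is the sum of the merged weights.
merge 4/33 + 4/33 → 8/33
merge 3/22 + 1/6 → 10/33
merge 5/22 + 5/22 → 5/11
merge 8/33 + 10/33 → 6/11
merge 5/11 + 6/11 → 1
L = 8/33 + 10/33 + 5/11 + 6/11 + 1 = 28/11 ≈ 2.545 bits/symbol.

2.545 bits/symbol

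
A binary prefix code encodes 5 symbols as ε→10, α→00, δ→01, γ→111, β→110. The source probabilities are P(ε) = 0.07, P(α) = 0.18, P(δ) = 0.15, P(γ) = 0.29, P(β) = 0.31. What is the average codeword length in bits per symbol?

L̄ = Σ pᵢ·ℓᵢ = 0.07·2 + 0.18·2 + 0.15·2 + 0.29·3 + 0.31·3 = 2.6 bits/symbol.

2.6 bits/symbol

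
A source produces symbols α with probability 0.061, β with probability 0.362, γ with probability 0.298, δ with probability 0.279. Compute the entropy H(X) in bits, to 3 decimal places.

1.811 bits

H = −Σ pᵢ log₂ pᵢ.
−0.061·log₂(0.061) = 0.2461
−0.362·log₂(0.362) = 0.5307
−0.298·log₂(0.298) = 0.5205
−0.279·log₂(0.279) = 0.5138
Sum ≈ 1.8111 → 1.811 bits.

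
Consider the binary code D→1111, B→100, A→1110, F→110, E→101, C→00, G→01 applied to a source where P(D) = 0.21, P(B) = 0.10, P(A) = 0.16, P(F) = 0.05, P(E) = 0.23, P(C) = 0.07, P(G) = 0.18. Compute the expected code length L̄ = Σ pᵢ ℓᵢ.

3.12 bits/symbol

L̄ = Σ pᵢ·ℓᵢ = 0.21·4 + 0.10·3 + 0.16·4 + 0.05·3 + 0.23·3 + 0.07·2 + 0.18·2 = 3.12 bits/symbol.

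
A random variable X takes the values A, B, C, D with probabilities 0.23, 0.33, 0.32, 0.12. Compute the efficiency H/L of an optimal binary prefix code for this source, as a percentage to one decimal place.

95.4%

Entropy H = −Σ p log₂ p ≈ 1.9086 bits.
Huffman merges: 3/25+23/100→7/20; 8/25+33/100→13/20; 7/20+13/20→1. L = 2 ≈ 2.0000.
Efficiency = H/L = 1.9086/2.0000 = 95.4%.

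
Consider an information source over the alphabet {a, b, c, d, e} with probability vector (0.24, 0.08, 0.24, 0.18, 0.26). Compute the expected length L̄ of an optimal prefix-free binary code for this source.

2.26 bits/symbol

Repeatedly combine the two least-probable nodes; the expected code length is the sum of the merged weights.
merge 2/25 + 9/50 → 13/50
merge 6/25 + 6/25 → 12/25
merge 13/50 + 13/50 → 13/25
merge 12/25 + 13/25 → 1
L = 13/50 + 12/25 + 13/25 + 1 = 113/50 = 2.26 bits/symbol.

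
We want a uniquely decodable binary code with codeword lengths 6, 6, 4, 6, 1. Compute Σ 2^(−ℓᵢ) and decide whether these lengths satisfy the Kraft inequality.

With common denominator 2^6 = 64: Σ 2^(−ℓᵢ) = 1/64 + 1/64 + 4/64 + 1/64 + 32/64 = 39/64 = 0.609375.
Kraft's inequality requires Σ ≤ 1; here Σ = 0.609375 ≤ 1, so such a prefix code exists.

0.609375; yes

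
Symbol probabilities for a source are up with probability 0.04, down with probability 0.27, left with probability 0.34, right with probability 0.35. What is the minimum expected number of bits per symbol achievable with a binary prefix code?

Repeatedly combine the two least-probable nodes; the expected code length is the sum of the merged weights.
merge 1/25 + 27/100 → 31/100
merge 31/100 + 17/50 → 13/20
merge 7/20 + 13/20 → 1
L = 31/100 + 13/20 + 1 = 49/25 = 1.96 bits/symbol.

1.96 bits/symbol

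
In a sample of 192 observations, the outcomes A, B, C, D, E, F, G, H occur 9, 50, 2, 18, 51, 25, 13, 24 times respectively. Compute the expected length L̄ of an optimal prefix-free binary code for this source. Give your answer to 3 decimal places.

Probabilities are the counts divided by 192.
Repeatedly combine the two least-probable nodes; the expected code length is the sum of the merged weights.
merge 1/96 + 3/64 → 11/192
merge 11/192 + 13/192 → 1/8
merge 3/32 + 1/8 → 7/32
merge 1/8 + 25/192 → 49/192
merge 7/32 + 49/192 → 91/192
merge 25/96 + 17/64 → 101/192
merge 91/192 + 101/192 → 1
L = 11/192 + 1/8 + 7/32 + 49/192 + 91/192 + 101/192 + 1 = 85/32 ≈ 2.656 bits/symbol.

2.656 bits/symbol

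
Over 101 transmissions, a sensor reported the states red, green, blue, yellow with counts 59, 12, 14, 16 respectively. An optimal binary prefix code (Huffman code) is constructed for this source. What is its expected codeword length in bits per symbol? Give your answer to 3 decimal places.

1.673 bits/symbol

Probabilities are the counts divided by 101.
Repeatedly combine the two least-probable nodes; the expected code length is the sum of the merged weights.
merge 12/101 + 14/101 → 26/101
merge 16/101 + 26/101 → 42/101
merge 42/101 + 59/101 → 1
L = 26/101 + 42/101 + 1 = 169/101 ≈ 1.673 bits/symbol.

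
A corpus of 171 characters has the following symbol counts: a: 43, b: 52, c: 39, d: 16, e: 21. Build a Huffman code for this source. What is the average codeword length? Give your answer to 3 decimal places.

2.216 bits/symbol

Probabilities are the counts divided by 171.
Repeatedly combine the two least-probable nodes; the expected code length is the sum of the merged weights.
merge 16/171 + 7/57 → 37/171
merge 37/171 + 13/57 → 4/9
merge 43/171 + 52/171 → 5/9
merge 4/9 + 5/9 → 1
L = 37/171 + 4/9 + 5/9 + 1 = 379/171 ≈ 2.216 bits/symbol.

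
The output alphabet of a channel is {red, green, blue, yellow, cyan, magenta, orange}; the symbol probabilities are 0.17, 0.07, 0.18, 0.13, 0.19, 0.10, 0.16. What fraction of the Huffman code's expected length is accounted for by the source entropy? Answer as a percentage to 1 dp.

97.9%

Entropy H = −Σ p log₂ p ≈ 2.7415 bits.
Huffman merges: 7/100+1/10→17/100; 13/100+4/25→29/100; 17/100+17/100→17/50; 9/50+19/100→37/100; 29/100+17/50→63/100; 37/100+63/100→1. L = 14/5 ≈ 2.8000.
Efficiency = H/L = 2.7415/2.8000 = 97.9%.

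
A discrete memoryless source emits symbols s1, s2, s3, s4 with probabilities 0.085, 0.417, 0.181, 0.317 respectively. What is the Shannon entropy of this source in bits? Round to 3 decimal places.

1.800 bits

H = −Σ pᵢ log₂ pᵢ.
−0.085·log₂(0.085) = 0.3023
−0.417·log₂(0.417) = 0.5262
−0.181·log₂(0.181) = 0.4463
−0.317·log₂(0.317) = 0.5254
Sum ≈ 1.8002 → 1.800 bits.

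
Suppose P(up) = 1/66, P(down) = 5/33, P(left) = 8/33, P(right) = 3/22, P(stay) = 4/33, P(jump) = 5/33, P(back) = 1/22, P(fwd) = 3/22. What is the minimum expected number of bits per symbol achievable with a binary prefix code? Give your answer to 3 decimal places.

2.818 bits/symbol

Repeatedly combine the two least-probable nodes; the expected code length is the sum of the merged weights.
merge 1/66 + 1/22 → 2/33
merge 2/33 + 4/33 → 2/11
merge 3/22 + 3/22 → 3/11
merge 5/33 + 5/33 → 10/33
merge 2/11 + 8/33 → 14/33
merge 3/11 + 10/33 → 19/33
merge 14/33 + 19/33 → 1
L = 2/33 + 2/11 + 3/11 + 10/33 + 14/33 + 19/33 + 1 = 31/11 ≈ 2.818 bits/symbol.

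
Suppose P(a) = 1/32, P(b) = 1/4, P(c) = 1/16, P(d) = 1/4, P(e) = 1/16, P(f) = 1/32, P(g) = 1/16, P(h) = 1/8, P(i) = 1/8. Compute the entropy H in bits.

2.8125 bits

Each probability is a power of 1/2, so log₂(1/p) is an integer.
H = Σ p·log₂(1/p) = 1/32·5 + 1/4·2 + 1/16·4 + 1/4·2 + 1/16·4 + 1/32·5 + 1/16·4 + 1/8·3 + 1/8·3 = 2.8125 bits.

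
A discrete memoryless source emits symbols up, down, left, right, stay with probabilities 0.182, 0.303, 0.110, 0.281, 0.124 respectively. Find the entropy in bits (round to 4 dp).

H = −Σ pᵢ log₂ pᵢ.
−0.182·log₂(0.182) = 0.4474
−0.303·log₂(0.303) = 0.5220
−0.110·log₂(0.110) = 0.3503
−0.281·log₂(0.281) = 0.5146
−0.124·log₂(0.124) = 0.3734
Sum ≈ 2.2076 → 2.2076 bits.

2.2076 bits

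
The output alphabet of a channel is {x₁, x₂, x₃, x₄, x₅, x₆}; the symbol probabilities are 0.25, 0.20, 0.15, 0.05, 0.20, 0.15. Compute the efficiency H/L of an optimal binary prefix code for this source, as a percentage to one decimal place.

96.7%

Entropy H = −Σ p log₂ p ≈ 2.4660 bits.
Huffman merges: 1/20+3/20→1/5; 3/20+1/5→7/20; 1/5+1/5→2/5; 1/4+7/20→3/5; 2/5+3/5→1. L = 51/20 ≈ 2.5500.
Efficiency = H/L = 2.4660/2.5500 = 96.7%.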